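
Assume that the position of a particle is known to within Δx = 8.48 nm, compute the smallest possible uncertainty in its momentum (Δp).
6.218 × 10^-27 kg·m/s

Using the Heisenberg uncertainty principle:
ΔxΔp ≥ ℏ/2

The minimum uncertainty in momentum is:
Δp_min = ℏ/(2Δx)
Δp_min = (1.055e-34 J·s) / (2 × 8.480e-09 m)
Δp_min = 6.218e-27 kg·m/s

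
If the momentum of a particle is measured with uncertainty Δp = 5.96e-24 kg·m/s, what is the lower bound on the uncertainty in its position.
8.847 pm

Using the Heisenberg uncertainty principle:
ΔxΔp ≥ ℏ/2

The minimum uncertainty in position is:
Δx_min = ℏ/(2Δp)
Δx_min = (1.055e-34 J·s) / (2 × 5.960e-24 kg·m/s)
Δx_min = 8.847e-12 m = 8.847 pm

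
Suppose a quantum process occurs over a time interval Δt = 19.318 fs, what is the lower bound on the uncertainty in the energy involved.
17.036 meV

Using the energy-time uncertainty principle:
ΔEΔt ≥ ℏ/2

The minimum uncertainty in energy is:
ΔE_min = ℏ/(2Δt)
ΔE_min = (1.055e-34 J·s) / (2 × 1.932e-14 s)
ΔE_min = 2.730e-21 J = 17.036 meV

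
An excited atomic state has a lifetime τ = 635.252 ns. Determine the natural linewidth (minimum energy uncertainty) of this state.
518.072 peV

Using the energy-time uncertainty principle:
ΔEΔt ≥ ℏ/2

The lifetime τ represents the time uncertainty Δt.
The natural linewidth (minimum energy uncertainty) is:

ΔE = ℏ/(2τ)
ΔE = (1.055e-34 J·s) / (2 × 6.353e-07 s)
ΔE = 8.300e-29 J = 518.072 peV

This natural linewidth limits the precision of spectroscopic measurements.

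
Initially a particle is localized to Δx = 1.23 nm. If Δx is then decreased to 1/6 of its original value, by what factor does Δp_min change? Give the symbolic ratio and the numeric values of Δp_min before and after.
Original Δp_min = 4.287 × 10^-26 kg·m/s; new Δp'_min = 2.572 × 10^-25 kg·m/s; ratio Δp'_min/Δp_min = 6.

From the uncertainty principle ΔxΔp ≥ ℏ/2, the minimum momentum uncertainty is Δp_min = ℏ/(2Δx).

Original (Δx = 1.23 nm = 1.230e-09 m):
Δp_min = (1.055e-34 J·s)/(2 × 1.230e-09 m) = 4.287e-26 kg·m/s

When Δx → (1/6)Δx:
Δp'_min = ℏ/(2 × (1/6)Δx) = 6 × ℏ/(2Δx) = 6 × Δp_min
Δp'_min = 6 × 4.287e-26 kg·m/s = 2.572e-25 kg·m/s

Since Δp_min ∝ 1/Δx, when Δx is decreased to 1/6 of its original value, Δp_min increases to 6 times its original value.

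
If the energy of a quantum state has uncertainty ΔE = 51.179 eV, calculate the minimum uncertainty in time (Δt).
6.430 as

Using the energy-time uncertainty principle:
ΔEΔt ≥ ℏ/2

The minimum uncertainty in time is:
Δt_min = ℏ/(2ΔE)
Δt_min = (1.055e-34 J·s) / (2 × 8.200e-18 J)
Δt_min = 6.430e-18 s = 6.430 as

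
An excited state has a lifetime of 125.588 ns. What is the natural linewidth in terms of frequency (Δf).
633.639 kHz

Using the energy-time uncertainty principle and E = hf:
ΔEΔt ≥ ℏ/2
hΔf·Δt ≥ ℏ/2

The minimum frequency uncertainty is:
Δf = ℏ/(2hτ) = 1/(4πτ)
Δf = 1/(4π × 1.256e-07 s)
Δf = 6.336e+05 Hz = 633.639 kHz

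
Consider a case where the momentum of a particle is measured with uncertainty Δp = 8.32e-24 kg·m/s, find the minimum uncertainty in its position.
6.338 pm

Using the Heisenberg uncertainty principle:
ΔxΔp ≥ ℏ/2

The minimum uncertainty in position is:
Δx_min = ℏ/(2Δp)
Δx_min = (1.055e-34 J·s) / (2 × 8.320e-24 kg·m/s)
Δx_min = 6.338e-12 m = 6.338 pm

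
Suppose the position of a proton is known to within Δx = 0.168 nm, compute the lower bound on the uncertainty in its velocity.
187.646 m/s

Using the Heisenberg uncertainty principle and Δp = mΔv:
ΔxΔp ≥ ℏ/2
Δx(mΔv) ≥ ℏ/2

The minimum uncertainty in velocity is:
Δv_min = ℏ/(2mΔx)
Δv_min = (1.055e-34 J·s) / (2 × 1.673e-27 kg × 1.680e-10 m)
Δv_min = 1.876e+02 m/s = 187.646 m/s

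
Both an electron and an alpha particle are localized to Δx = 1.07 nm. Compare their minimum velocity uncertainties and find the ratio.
The electron has the larger minimum velocity uncertainty, by a ratio of 7294.3.

For both particles, Δp_min = ℏ/(2Δx) = 4.928e-26 kg·m/s (same for both).

The velocity uncertainty is Δv = Δp/m:
- electron: Δv = 4.928e-26 / 9.109e-31 = 5.410e+04 m/s = 54.097 km/s
- alpha particle: Δv = 4.928e-26 / 6.645e-27 = 7.416e+00 m/s = 7.416 m/s

Ratio: 5.410e+04 / 7.416e+00 = 7294.3

The lighter particle has larger velocity uncertainty because Δv ∝ 1/m.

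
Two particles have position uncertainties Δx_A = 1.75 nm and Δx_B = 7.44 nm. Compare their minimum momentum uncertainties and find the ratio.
Particle A has the larger minimum momentum uncertainty, by a factor of 4.25.

For each particle, the minimum momentum uncertainty is Δp_min = ℏ/(2Δx):

Particle A: Δp_A = ℏ/(2×1.750e-09 m) = 3.013e-26 kg·m/s
Particle B: Δp_B = ℏ/(2×7.440e-09 m) = 7.087e-27 kg·m/s

Ratio: Δp_A/Δp_B = 4.25

Since Δp_min ∝ 1/Δx, the particle with smaller position uncertainty (A) has larger momentum uncertainty.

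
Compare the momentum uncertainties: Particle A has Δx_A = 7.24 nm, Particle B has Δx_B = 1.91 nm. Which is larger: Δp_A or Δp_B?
Particle B has the larger minimum momentum uncertainty, by a factor of 3.79.

For each particle, the minimum momentum uncertainty is Δp_min = ℏ/(2Δx):

Particle A: Δp_A = ℏ/(2×7.240e-09 m) = 7.283e-27 kg·m/s
Particle B: Δp_B = ℏ/(2×1.910e-09 m) = 2.761e-26 kg·m/s

Ratio: Δp_B/Δp_A = 3.79

Since Δp_min ∝ 1/Δx, the particle with smaller position uncertainty (B) has larger momentum uncertainty.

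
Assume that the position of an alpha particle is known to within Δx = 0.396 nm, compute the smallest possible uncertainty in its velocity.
20.039 m/s

Using the Heisenberg uncertainty principle and Δp = mΔv:
ΔxΔp ≥ ℏ/2
Δx(mΔv) ≥ ℏ/2

The minimum uncertainty in velocity is:
Δv_min = ℏ/(2mΔx)
Δv_min = (1.055e-34 J·s) / (2 × 6.645e-27 kg × 3.960e-10 m)
Δv_min = 2.004e+01 m/s = 20.039 m/s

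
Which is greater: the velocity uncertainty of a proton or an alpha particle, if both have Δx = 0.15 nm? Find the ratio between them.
The proton has the larger minimum velocity uncertainty, by a ratio of 4.0.

For both particles, Δp_min = ℏ/(2Δx) = 3.515e-25 kg·m/s (same for both).

The velocity uncertainty is Δv = Δp/m:
- proton: Δv = 3.515e-25 / 1.673e-27 = 2.102e+02 m/s = 210.163 m/s
- alpha particle: Δv = 3.515e-25 / 6.645e-27 = 5.290e+01 m/s = 52.903 m/s

Ratio: 2.102e+02 / 5.290e+01 = 4.0

The lighter particle has larger velocity uncertainty because Δv ∝ 1/m.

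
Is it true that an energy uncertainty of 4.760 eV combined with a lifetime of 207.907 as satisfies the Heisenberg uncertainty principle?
Yes, it satisfies the uncertainty relation.

Calculate the product ΔEΔt:
ΔE = 4.760 eV = 7.626e-19 J
ΔEΔt = (7.626e-19 J) × (2.079e-16 s)
ΔEΔt = 1.586e-34 J·s

Compare to the minimum allowed value ℏ/2:
ℏ/2 = 5.273e-35 J·s

Since ΔEΔt = 1.586e-34 J·s ≥ 5.273e-35 J·s = ℏ/2,
this satisfies the uncertainty relation.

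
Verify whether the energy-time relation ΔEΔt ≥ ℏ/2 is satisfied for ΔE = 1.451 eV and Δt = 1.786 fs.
Yes, it satisfies the uncertainty relation.

Calculate the product ΔEΔt:
ΔE = 1.451 eV = 2.325e-19 J
ΔEΔt = (2.325e-19 J) × (1.786e-15 s)
ΔEΔt = 4.152e-34 J·s

Compare to the minimum allowed value ℏ/2:
ℏ/2 = 5.273e-35 J·s

Since ΔEΔt = 4.152e-34 J·s ≥ 5.273e-35 J·s = ℏ/2,
this satisfies the uncertainty relation.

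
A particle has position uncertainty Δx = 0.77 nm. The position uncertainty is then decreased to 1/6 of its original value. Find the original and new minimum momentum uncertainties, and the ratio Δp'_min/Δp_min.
Original Δp_min = 6.848 × 10^-26 kg·m/s; new Δp'_min = 4.109 × 10^-25 kg·m/s; ratio Δp'_min/Δp_min = 6.

From the uncertainty principle ΔxΔp ≥ ℏ/2, the minimum momentum uncertainty is Δp_min = ℏ/(2Δx).

Original (Δx = 0.77 nm = 7.700e-10 m):
Δp_min = (1.055e-34 J·s)/(2 × 7.700e-10 m) = 6.848e-26 kg·m/s

When Δx → (1/6)Δx:
Δp'_min = ℏ/(2 × (1/6)Δx) = 6 × ℏ/(2Δx) = 6 × Δp_min
Δp'_min = 6 × 6.848e-26 kg·m/s = 4.109e-25 kg·m/s

Since Δp_min ∝ 1/Δx, when Δx is decreased to 1/6 of its original value, Δp_min increases to 6 times its original value.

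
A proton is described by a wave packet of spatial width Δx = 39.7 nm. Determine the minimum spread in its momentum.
1.328 × 10^-27 kg·m/s

For a wave packet, the spatial width Δx and momentum spread Δp are related by the uncertainty principle:
ΔxΔp ≥ ℏ/2

The minimum momentum spread is:
Δp_min = ℏ/(2Δx)
Δp_min = (1.055e-34 J·s) / (2 × 3.970e-08 m)
Δp_min = 1.328e-27 kg·m/s

A wave packet cannot have both a well-defined position and well-defined momentum.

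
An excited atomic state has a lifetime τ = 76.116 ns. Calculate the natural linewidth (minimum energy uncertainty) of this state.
4.324 neV

Using the energy-time uncertainty principle:
ΔEΔt ≥ ℏ/2

The lifetime τ represents the time uncertainty Δt.
The natural linewidth (minimum energy uncertainty) is:

ΔE = ℏ/(2τ)
ΔE = (1.055e-34 J·s) / (2 × 7.612e-08 s)
ΔE = 6.927e-28 J = 4.324 neV

This natural linewidth limits the precision of spectroscopic measurements.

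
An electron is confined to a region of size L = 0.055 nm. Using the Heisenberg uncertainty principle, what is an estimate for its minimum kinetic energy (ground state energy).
3.149 eV

Using the uncertainty principle to estimate ground state energy:

1. The position uncertainty is approximately the confinement size:
   Δx ≈ L = 5.500e-11 m

2. From ΔxΔp ≥ ℏ/2, the minimum momentum uncertainty is:
   Δp ≈ ℏ/(2L) = 9.587e-25 kg·m/s

3. The kinetic energy is approximately:
   KE ≈ (Δp)²/(2m) = (9.587e-25)²/(2 × 9.109e-31 kg)
   KE ≈ 5.045e-19 J = 3.149 eV

This is an order-of-magnitude estimate of the ground state energy.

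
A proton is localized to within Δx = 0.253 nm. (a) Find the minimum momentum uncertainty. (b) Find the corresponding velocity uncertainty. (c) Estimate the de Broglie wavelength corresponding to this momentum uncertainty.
(a) Δp_min = 2.084 × 10^-25 kg·m/s
(b) Δv_min = 124.603 m/s
(c) λ_dB = 3.179 nm

Step-by-step:

(a) From the uncertainty principle:
Δp_min = ℏ/(2Δx) = (1.055e-34 J·s)/(2 × 2.530e-10 m) = 2.084e-25 kg·m/s

(b) The velocity uncertainty:
Δv = Δp/m = (2.084e-25 kg·m/s)/(1.673e-27 kg) = 1.246e+02 m/s = 124.603 m/s

(c) The de Broglie wavelength for this momentum:
λ = h/p = (6.626e-34 J·s)/(2.084e-25 kg·m/s) = 3.179e-09 m = 3.179 nm

Note: The de Broglie wavelength is comparable to the localization size, as expected from wave-particle duality.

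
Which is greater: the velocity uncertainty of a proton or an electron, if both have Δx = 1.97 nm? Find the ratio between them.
The electron has the larger minimum velocity uncertainty, by a ratio of 1836.2.

For both particles, Δp_min = ℏ/(2Δx) = 2.677e-26 kg·m/s (same for both).

The velocity uncertainty is Δv = Δp/m:
- proton: Δv = 2.677e-26 / 1.673e-27 = 1.600e+01 m/s = 16.002 m/s
- electron: Δv = 2.677e-26 / 9.109e-31 = 2.938e+04 m/s = 29.383 km/s

Ratio: 2.938e+04 / 1.600e+01 = 1836.2

The lighter particle has larger velocity uncertainty because Δv ∝ 1/m.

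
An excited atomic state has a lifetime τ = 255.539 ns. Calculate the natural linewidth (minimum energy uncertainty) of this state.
1.288 neV

Using the energy-time uncertainty principle:
ΔEΔt ≥ ℏ/2

The lifetime τ represents the time uncertainty Δt.
The natural linewidth (minimum energy uncertainty) is:

ΔE = ℏ/(2τ)
ΔE = (1.055e-34 J·s) / (2 × 2.555e-07 s)
ΔE = 2.063e-28 J = 1.288 neV

This natural linewidth limits the precision of spectroscopic measurements.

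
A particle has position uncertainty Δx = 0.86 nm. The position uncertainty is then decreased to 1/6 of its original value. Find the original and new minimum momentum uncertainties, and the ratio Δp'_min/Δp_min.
Original Δp_min = 6.131 × 10^-26 kg·m/s; new Δp'_min = 3.679 × 10^-25 kg·m/s; ratio Δp'_min/Δp_min = 6.

From the uncertainty principle ΔxΔp ≥ ℏ/2, the minimum momentum uncertainty is Δp_min = ℏ/(2Δx).

Original (Δx = 0.86 nm = 8.600e-10 m):
Δp_min = (1.055e-34 J·s)/(2 × 8.600e-10 m) = 6.131e-26 kg·m/s

When Δx → (1/6)Δx:
Δp'_min = ℏ/(2 × (1/6)Δx) = 6 × ℏ/(2Δx) = 6 × Δp_min
Δp'_min = 6 × 6.131e-26 kg·m/s = 3.679e-25 kg·m/s

Since Δp_min ∝ 1/Δx, when Δx is decreased to 1/6 of its original value, Δp_min increases to 6 times its original value.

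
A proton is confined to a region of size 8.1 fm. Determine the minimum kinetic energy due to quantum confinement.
79.065 keV

Using the uncertainty principle:

1. Position uncertainty: Δx ≈ 8.100e-15 m
2. Minimum momentum uncertainty: Δp = ℏ/(2Δx) = 6.510e-21 kg·m/s
3. Minimum kinetic energy:
   KE = (Δp)²/(2m) = (6.510e-21)²/(2 × 1.673e-27 kg)
   KE = 1.267e-14 J = 79.065 keV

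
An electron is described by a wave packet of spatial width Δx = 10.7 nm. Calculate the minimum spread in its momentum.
4.928 × 10^-27 kg·m/s

For a wave packet, the spatial width Δx and momentum spread Δp are related by the uncertainty principle:
ΔxΔp ≥ ℏ/2

The minimum momentum spread is:
Δp_min = ℏ/(2Δx)
Δp_min = (1.055e-34 J·s) / (2 × 1.070e-08 m)
Δp_min = 4.928e-27 kg·m/s

A wave packet cannot have both a well-defined position and well-defined momentum.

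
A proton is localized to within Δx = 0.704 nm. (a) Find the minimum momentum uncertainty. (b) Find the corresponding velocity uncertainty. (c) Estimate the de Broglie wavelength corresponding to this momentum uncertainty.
(a) Δp_min = 7.490 × 10^-26 kg·m/s
(b) Δv_min = 44.779 m/s
(c) λ_dB = 8.847 nm

Step-by-step:

(a) From the uncertainty principle:
Δp_min = ℏ/(2Δx) = (1.055e-34 J·s)/(2 × 7.040e-10 m) = 7.490e-26 kg·m/s

(b) The velocity uncertainty:
Δv = Δp/m = (7.490e-26 kg·m/s)/(1.673e-27 kg) = 4.478e+01 m/s = 44.779 m/s

(c) The de Broglie wavelength for this momentum:
λ = h/p = (6.626e-34 J·s)/(7.490e-26 kg·m/s) = 8.847e-09 m = 8.847 nm

Note: The de Broglie wavelength is comparable to the localization size, as expected from wave-particle duality.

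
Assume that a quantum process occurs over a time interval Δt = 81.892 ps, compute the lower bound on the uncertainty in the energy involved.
4.019 μeV

Using the energy-time uncertainty principle:
ΔEΔt ≥ ℏ/2

The minimum uncertainty in energy is:
ΔE_min = ℏ/(2Δt)
ΔE_min = (1.055e-34 J·s) / (2 × 8.189e-11 s)
ΔE_min = 6.439e-25 J = 4.019 μeV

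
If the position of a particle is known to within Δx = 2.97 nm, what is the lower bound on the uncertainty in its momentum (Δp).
1.775 × 10^-26 kg·m/s

Using the Heisenberg uncertainty principle:
ΔxΔp ≥ ℏ/2

The minimum uncertainty in momentum is:
Δp_min = ℏ/(2Δx)
Δp_min = (1.055e-34 J·s) / (2 × 2.970e-09 m)
Δp_min = 1.775e-26 kg·m/s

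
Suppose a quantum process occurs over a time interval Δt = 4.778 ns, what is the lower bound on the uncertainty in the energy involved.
68.879 neV

Using the energy-time uncertainty principle:
ΔEΔt ≥ ℏ/2

The minimum uncertainty in energy is:
ΔE_min = ℏ/(2Δt)
ΔE_min = (1.055e-34 J·s) / (2 × 4.778e-09 s)
ΔE_min = 1.104e-26 J = 68.879 neV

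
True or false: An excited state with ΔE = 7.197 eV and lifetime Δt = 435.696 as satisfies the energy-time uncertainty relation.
Yes, it satisfies the uncertainty relation.

Calculate the product ΔEΔt:
ΔE = 7.197 eV = 1.153e-18 J
ΔEΔt = (1.153e-18 J) × (4.357e-16 s)
ΔEΔt = 5.024e-34 J·s

Compare to the minimum allowed value ℏ/2:
ℏ/2 = 5.273e-35 J·s

Since ΔEΔt = 5.024e-34 J·s ≥ 5.273e-35 J·s = ℏ/2,
this satisfies the uncertainty relation.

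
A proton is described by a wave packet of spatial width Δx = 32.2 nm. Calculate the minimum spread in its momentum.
1.638 × 10^-27 kg·m/s

For a wave packet, the spatial width Δx and momentum spread Δp are related by the uncertainty principle:
ΔxΔp ≥ ℏ/2

The minimum momentum spread is:
Δp_min = ℏ/(2Δx)
Δp_min = (1.055e-34 J·s) / (2 × 3.220e-08 m)
Δp_min = 1.638e-27 kg·m/s

A wave packet cannot have both a well-defined position and well-defined momentum.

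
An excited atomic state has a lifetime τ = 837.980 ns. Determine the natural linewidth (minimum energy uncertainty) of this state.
392.737 peV

Using the energy-time uncertainty principle:
ΔEΔt ≥ ℏ/2

The lifetime τ represents the time uncertainty Δt.
The natural linewidth (minimum energy uncertainty) is:

ΔE = ℏ/(2τ)
ΔE = (1.055e-34 J·s) / (2 × 8.380e-07 s)
ΔE = 6.292e-29 J = 392.737 peV

This natural linewidth limits the precision of spectroscopic measurements.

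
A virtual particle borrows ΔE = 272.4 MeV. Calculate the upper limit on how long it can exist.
1.208 ys

Using the energy-time uncertainty principle:
ΔEΔt ≥ ℏ/2

For a virtual particle borrowing energy ΔE, the maximum lifetime is:
Δt_max = ℏ/(2ΔE)

Converting energy:
ΔE = 272.4 MeV = 4.364e-11 J

Δt_max = (1.055e-34 J·s) / (2 × 4.364e-11 J)
Δt_max = 1.208e-24 s = 1.208 ys

Virtual particles with higher borrowed energy exist for shorter times.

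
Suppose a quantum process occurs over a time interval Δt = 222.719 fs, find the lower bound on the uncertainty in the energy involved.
1.478 meV

Using the energy-time uncertainty principle:
ΔEΔt ≥ ℏ/2

The minimum uncertainty in energy is:
ΔE_min = ℏ/(2Δt)
ΔE_min = (1.055e-34 J·s) / (2 × 2.227e-13 s)
ΔE_min = 2.367e-22 J = 1.478 meV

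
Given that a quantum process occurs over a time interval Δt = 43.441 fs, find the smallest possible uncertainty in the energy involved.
7.576 meV

Using the energy-time uncertainty principle:
ΔEΔt ≥ ℏ/2

The minimum uncertainty in energy is:
ΔE_min = ℏ/(2Δt)
ΔE_min = (1.055e-34 J·s) / (2 × 4.344e-14 s)
ΔE_min = 1.214e-21 J = 7.576 meV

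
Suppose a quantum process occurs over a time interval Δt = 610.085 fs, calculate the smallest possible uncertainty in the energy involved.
539.443 μeV

Using the energy-time uncertainty principle:
ΔEΔt ≥ ℏ/2

The minimum uncertainty in energy is:
ΔE_min = ℏ/(2Δt)
ΔE_min = (1.055e-34 J·s) / (2 × 6.101e-13 s)
ΔE_min = 8.643e-23 J = 539.443 μeV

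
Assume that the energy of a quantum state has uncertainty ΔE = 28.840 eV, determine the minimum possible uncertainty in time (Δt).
11.411 as

Using the energy-time uncertainty principle:
ΔEΔt ≥ ℏ/2

The minimum uncertainty in time is:
Δt_min = ℏ/(2ΔE)
Δt_min = (1.055e-34 J·s) / (2 × 4.621e-18 J)
Δt_min = 1.141e-17 s = 11.411 as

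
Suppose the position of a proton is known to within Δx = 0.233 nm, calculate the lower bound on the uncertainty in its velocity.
135.298 m/s

Using the Heisenberg uncertainty principle and Δp = mΔv:
ΔxΔp ≥ ℏ/2
Δx(mΔv) ≥ ℏ/2

The minimum uncertainty in velocity is:
Δv_min = ℏ/(2mΔx)
Δv_min = (1.055e-34 J·s) / (2 × 1.673e-27 kg × 2.330e-10 m)
Δv_min = 1.353e+02 m/s = 135.298 m/s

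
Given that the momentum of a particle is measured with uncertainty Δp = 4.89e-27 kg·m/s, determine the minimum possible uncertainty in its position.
10.783 nm

Using the Heisenberg uncertainty principle:
ΔxΔp ≥ ℏ/2

The minimum uncertainty in position is:
Δx_min = ℏ/(2Δp)
Δx_min = (1.055e-34 J·s) / (2 × 4.890e-27 kg·m/s)
Δx_min = 1.078e-08 m = 10.783 nm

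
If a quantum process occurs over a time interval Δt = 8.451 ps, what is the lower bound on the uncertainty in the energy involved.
38.943 μeV

Using the energy-time uncertainty principle:
ΔEΔt ≥ ℏ/2

The minimum uncertainty in energy is:
ΔE_min = ℏ/(2Δt)
ΔE_min = (1.055e-34 J·s) / (2 × 8.451e-12 s)
ΔE_min = 6.239e-24 J = 38.943 μeV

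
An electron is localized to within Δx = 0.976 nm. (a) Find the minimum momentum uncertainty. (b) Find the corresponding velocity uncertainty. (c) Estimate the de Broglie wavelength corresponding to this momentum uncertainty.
(a) Δp_min = 5.403 × 10^-26 kg·m/s
(b) Δv_min = 59.307 km/s
(c) λ_dB = 12.265 nm

Step-by-step:

(a) From the uncertainty principle:
Δp_min = ℏ/(2Δx) = (1.055e-34 J·s)/(2 × 9.760e-10 m) = 5.403e-26 kg·m/s

(b) The velocity uncertainty:
Δv = Δp/m = (5.403e-26 kg·m/s)/(9.109e-31 kg) = 5.931e+04 m/s = 59.307 km/s

(c) The de Broglie wavelength for this momentum:
λ = h/p = (6.626e-34 J·s)/(5.403e-26 kg·m/s) = 1.226e-08 m = 12.265 nm

Note: The de Broglie wavelength is comparable to the localization size, as expected from wave-particle duality.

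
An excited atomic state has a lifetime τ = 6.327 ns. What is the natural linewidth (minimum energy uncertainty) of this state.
52.016 neV

Using the energy-time uncertainty principle:
ΔEΔt ≥ ℏ/2

The lifetime τ represents the time uncertainty Δt.
The natural linewidth (minimum energy uncertainty) is:

ΔE = ℏ/(2τ)
ΔE = (1.055e-34 J·s) / (2 × 6.327e-09 s)
ΔE = 8.334e-27 J = 52.016 neV

This natural linewidth limits the precision of spectroscopic measurements.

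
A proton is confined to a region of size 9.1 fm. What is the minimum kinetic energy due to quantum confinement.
62.643 keV

Using the uncertainty principle:

1. Position uncertainty: Δx ≈ 9.100e-15 m
2. Minimum momentum uncertainty: Δp = ℏ/(2Δx) = 5.794e-21 kg·m/s
3. Minimum kinetic energy:
   KE = (Δp)²/(2m) = (5.794e-21)²/(2 × 1.673e-27 kg)
   KE = 1.004e-14 J = 62.643 keV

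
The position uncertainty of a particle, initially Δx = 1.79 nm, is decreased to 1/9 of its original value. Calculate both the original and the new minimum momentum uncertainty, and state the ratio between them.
Original Δp_min = 2.946 × 10^-26 kg·m/s; new Δp'_min = 2.651 × 10^-25 kg·m/s; ratio Δp'_min/Δp_min = 9.

From the uncertainty principle ΔxΔp ≥ ℏ/2, the minimum momentum uncertainty is Δp_min = ℏ/(2Δx).

Original (Δx = 1.79 nm = 1.790e-09 m):
Δp_min = (1.055e-34 J·s)/(2 × 1.790e-09 m) = 2.946e-26 kg·m/s

When Δx → (1/9)Δx:
Δp'_min = ℏ/(2 × (1/9)Δx) = 9 × ℏ/(2Δx) = 9 × Δp_min
Δp'_min = 9 × 2.946e-26 kg·m/s = 2.651e-25 kg·m/s

Since Δp_min ∝ 1/Δx, when Δx is decreased to 1/9 of its original value, Δp_min increases to 9 times its original value.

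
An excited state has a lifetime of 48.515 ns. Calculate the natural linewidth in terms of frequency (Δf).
1.640 MHz

Using the energy-time uncertainty principle and E = hf:
ΔEΔt ≥ ℏ/2
hΔf·Δt ≥ ℏ/2

The minimum frequency uncertainty is:
Δf = ℏ/(2hτ) = 1/(4πτ)
Δf = 1/(4π × 4.852e-08 s)
Δf = 1.640e+06 Hz = 1.640 MHz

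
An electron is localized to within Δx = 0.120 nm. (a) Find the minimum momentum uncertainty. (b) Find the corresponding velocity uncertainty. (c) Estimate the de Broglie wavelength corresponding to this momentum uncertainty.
(a) Δp_min = 4.394 × 10^-25 kg·m/s
(b) Δv_min = 482.365 km/s
(c) λ_dB = 1.508 nm

Step-by-step:

(a) From the uncertainty principle:
Δp_min = ℏ/(2Δx) = (1.055e-34 J·s)/(2 × 1.200e-10 m) = 4.394e-25 kg·m/s

(b) The velocity uncertainty:
Δv = Δp/m = (4.394e-25 kg·m/s)/(9.109e-31 kg) = 4.824e+05 m/s = 482.365 km/s

(c) The de Broglie wavelength for this momentum:
λ = h/p = (6.626e-34 J·s)/(4.394e-25 kg·m/s) = 1.508e-09 m = 1.508 nm

Note: The de Broglie wavelength is comparable to the localization size, as expected from wave-particle duality.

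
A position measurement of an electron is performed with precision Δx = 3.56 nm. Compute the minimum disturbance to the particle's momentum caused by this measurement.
1.481 × 10^-26 kg·m/s

The uncertainty principle implies that measuring position disturbs momentum:
ΔxΔp ≥ ℏ/2

When we measure position with precision Δx, we necessarily introduce a momentum uncertainty:
Δp ≥ ℏ/(2Δx)
Δp_min = (1.055e-34 J·s) / (2 × 3.560e-09 m)
Δp_min = 1.481e-26 kg·m/s

The more precisely we measure position, the greater the momentum disturbance.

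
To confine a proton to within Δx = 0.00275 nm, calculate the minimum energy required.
685.944 meV

Localizing a particle requires giving it sufficient momentum uncertainty:

1. From uncertainty principle: Δp ≥ ℏ/(2Δx)
   Δp_min = (1.055e-34 J·s) / (2 × 2.750e-12 m)
   Δp_min = 1.917e-23 kg·m/s

2. This momentum uncertainty corresponds to kinetic energy:
   KE ≈ (Δp)²/(2m) = (1.917e-23)²/(2 × 1.673e-27 kg)
   KE = 1.099e-19 J = 685.944 meV

Tighter localization requires more energy.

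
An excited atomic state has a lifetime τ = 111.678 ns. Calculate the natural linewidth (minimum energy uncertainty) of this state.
2.947 neV

Using the energy-time uncertainty principle:
ΔEΔt ≥ ℏ/2

The lifetime τ represents the time uncertainty Δt.
The natural linewidth (minimum energy uncertainty) is:

ΔE = ℏ/(2τ)
ΔE = (1.055e-34 J·s) / (2 × 1.117e-07 s)
ΔE = 4.721e-28 J = 2.947 neV

This natural linewidth limits the precision of spectroscopic measurements.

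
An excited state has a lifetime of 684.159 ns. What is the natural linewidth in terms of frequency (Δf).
116.314 kHz

Using the energy-time uncertainty principle and E = hf:
ΔEΔt ≥ ℏ/2
hΔf·Δt ≥ ℏ/2

The minimum frequency uncertainty is:
Δf = ℏ/(2hτ) = 1/(4πτ)
Δf = 1/(4π × 6.842e-07 s)
Δf = 1.163e+05 Hz = 116.314 kHz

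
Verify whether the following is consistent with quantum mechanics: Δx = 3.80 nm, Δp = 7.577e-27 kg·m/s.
No, it violates the uncertainty principle (impossible measurement).

Calculate the product ΔxΔp:
ΔxΔp = (3.800e-09 m) × (7.577e-27 kg·m/s)
ΔxΔp = 2.879e-35 J·s

Compare to the minimum allowed value ℏ/2:
ℏ/2 = 5.273e-35 J·s

Since ΔxΔp = 2.879e-35 J·s < 5.273e-35 J·s = ℏ/2,
the measurement violates the uncertainty principle.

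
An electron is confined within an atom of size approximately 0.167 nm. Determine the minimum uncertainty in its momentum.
3.157 × 10^-25 kg·m/s

Using the Heisenberg uncertainty principle:
ΔxΔp ≥ ℏ/2

With Δx ≈ L = 1.670e-10 m (the confinement size):
Δp_min = ℏ/(2Δx)
Δp_min = (1.055e-34 J·s) / (2 × 1.670e-10 m)
Δp_min = 3.157e-25 kg·m/s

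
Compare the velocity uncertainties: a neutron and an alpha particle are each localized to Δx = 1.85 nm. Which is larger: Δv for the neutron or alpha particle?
The neutron has the larger minimum velocity uncertainty, by a ratio of 4.0.

For both particles, Δp_min = ℏ/(2Δx) = 2.850e-26 kg·m/s (same for both).

The velocity uncertainty is Δv = Δp/m:
- neutron: Δv = 2.850e-26 / 1.675e-27 = 1.702e+01 m/s = 17.017 m/s
- alpha particle: Δv = 2.850e-26 / 6.645e-27 = 4.289e+00 m/s = 4.289 m/s

Ratio: 1.702e+01 / 4.289e+00 = 4.0

The lighter particle has larger velocity uncertainty because Δv ∝ 1/m.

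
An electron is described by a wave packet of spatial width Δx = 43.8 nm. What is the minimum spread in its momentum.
1.204 × 10^-27 kg·m/s

For a wave packet, the spatial width Δx and momentum spread Δp are related by the uncertainty principle:
ΔxΔp ≥ ℏ/2

The minimum momentum spread is:
Δp_min = ℏ/(2Δx)
Δp_min = (1.055e-34 J·s) / (2 × 4.380e-08 m)
Δp_min = 1.204e-27 kg·m/s

A wave packet cannot have both a well-defined position and well-defined momentum.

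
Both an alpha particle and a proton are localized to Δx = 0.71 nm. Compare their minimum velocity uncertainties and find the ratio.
The proton has the larger minimum velocity uncertainty, by a ratio of 4.0.

For both particles, Δp_min = ℏ/(2Δx) = 7.427e-26 kg·m/s (same for both).

The velocity uncertainty is Δv = Δp/m:
- alpha particle: Δv = 7.427e-26 / 6.645e-27 = 1.118e+01 m/s = 11.177 m/s
- proton: Δv = 7.427e-26 / 1.673e-27 = 4.440e+01 m/s = 44.401 m/s

Ratio: 4.440e+01 / 1.118e+01 = 4.0

The lighter particle has larger velocity uncertainty because Δv ∝ 1/m.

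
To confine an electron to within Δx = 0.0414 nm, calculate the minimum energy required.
5.557 eV

Localizing a particle requires giving it sufficient momentum uncertainty:

1. From uncertainty principle: Δp ≥ ℏ/(2Δx)
   Δp_min = (1.055e-34 J·s) / (2 × 4.140e-11 m)
   Δp_min = 1.274e-24 kg·m/s

2. This momentum uncertainty corresponds to kinetic energy:
   KE ≈ (Δp)²/(2m) = (1.274e-24)²/(2 × 9.109e-31 kg)
   KE = 8.904e-19 J = 5.557 eV

Tighter localization requires more energy.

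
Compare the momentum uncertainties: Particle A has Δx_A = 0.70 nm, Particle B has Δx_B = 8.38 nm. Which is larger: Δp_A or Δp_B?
Particle A has the larger minimum momentum uncertainty, by a factor of 11.97.

For each particle, the minimum momentum uncertainty is Δp_min = ℏ/(2Δx):

Particle A: Δp_A = ℏ/(2×7.000e-10 m) = 7.533e-26 kg·m/s
Particle B: Δp_B = ℏ/(2×8.380e-09 m) = 6.292e-27 kg·m/s

Ratio: Δp_A/Δp_B = 11.97

Since Δp_min ∝ 1/Δx, the particle with smaller position uncertainty (A) has larger momentum uncertainty.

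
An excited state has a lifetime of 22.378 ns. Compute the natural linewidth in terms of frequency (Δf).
3.556 MHz

Using the energy-time uncertainty principle and E = hf:
ΔEΔt ≥ ℏ/2
hΔf·Δt ≥ ℏ/2

The minimum frequency uncertainty is:
Δf = ℏ/(2hτ) = 1/(4πτ)
Δf = 1/(4π × 2.238e-08 s)
Δf = 3.556e+06 Hz = 3.556 MHz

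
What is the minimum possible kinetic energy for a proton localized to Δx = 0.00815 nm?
78.098 meV

Localizing a particle requires giving it sufficient momentum uncertainty:

1. From uncertainty principle: Δp ≥ ℏ/(2Δx)
   Δp_min = (1.055e-34 J·s) / (2 × 8.150e-12 m)
   Δp_min = 6.470e-24 kg·m/s

2. This momentum uncertainty corresponds to kinetic energy:
   KE ≈ (Δp)²/(2m) = (6.470e-24)²/(2 × 1.673e-27 kg)
   KE = 1.251e-20 J = 78.098 meV

Tighter localization requires more energy.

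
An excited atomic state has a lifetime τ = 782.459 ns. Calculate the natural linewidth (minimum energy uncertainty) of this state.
420.605 peV

Using the energy-time uncertainty principle:
ΔEΔt ≥ ℏ/2

The lifetime τ represents the time uncertainty Δt.
The natural linewidth (minimum energy uncertainty) is:

ΔE = ℏ/(2τ)
ΔE = (1.055e-34 J·s) / (2 × 7.825e-07 s)
ΔE = 6.739e-29 J = 420.605 peV

This natural linewidth limits the precision of spectroscopic measurements.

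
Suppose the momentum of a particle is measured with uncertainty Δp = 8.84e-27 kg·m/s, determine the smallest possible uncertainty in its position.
5.965 nm

Using the Heisenberg uncertainty principle:
ΔxΔp ≥ ℏ/2

The minimum uncertainty in position is:
Δx_min = ℏ/(2Δp)
Δx_min = (1.055e-34 J·s) / (2 × 8.840e-27 kg·m/s)
Δx_min = 5.965e-09 m = 5.965 nm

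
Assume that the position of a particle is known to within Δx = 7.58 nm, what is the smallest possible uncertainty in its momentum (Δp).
6.956 × 10^-27 kg·m/s

Using the Heisenberg uncertainty principle:
ΔxΔp ≥ ℏ/2

The minimum uncertainty in momentum is:
Δp_min = ℏ/(2Δx)
Δp_min = (1.055e-34 J·s) / (2 × 7.580e-09 m)
Δp_min = 6.956e-27 kg·m/s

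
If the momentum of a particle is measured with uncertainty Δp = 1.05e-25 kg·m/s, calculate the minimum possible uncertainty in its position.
502.177 pm

Using the Heisenberg uncertainty principle:
ΔxΔp ≥ ℏ/2

The minimum uncertainty in position is:
Δx_min = ℏ/(2Δp)
Δx_min = (1.055e-34 J·s) / (2 × 1.050e-25 kg·m/s)
Δx_min = 5.022e-10 m = 502.177 pm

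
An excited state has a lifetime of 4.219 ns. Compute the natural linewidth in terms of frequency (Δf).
18.862 MHz

Using the energy-time uncertainty principle and E = hf:
ΔEΔt ≥ ℏ/2
hΔf·Δt ≥ ℏ/2

The minimum frequency uncertainty is:
Δf = ℏ/(2hτ) = 1/(4πτ)
Δf = 1/(4π × 4.219e-09 s)
Δf = 1.886e+07 Hz = 18.862 MHz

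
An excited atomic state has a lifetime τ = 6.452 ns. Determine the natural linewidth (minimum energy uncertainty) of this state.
51.008 neV

Using the energy-time uncertainty principle:
ΔEΔt ≥ ℏ/2

The lifetime τ represents the time uncertainty Δt.
The natural linewidth (minimum energy uncertainty) is:

ΔE = ℏ/(2τ)
ΔE = (1.055e-34 J·s) / (2 × 6.452e-09 s)
ΔE = 8.172e-27 J = 51.008 neV

This natural linewidth limits the precision of spectroscopic measurements.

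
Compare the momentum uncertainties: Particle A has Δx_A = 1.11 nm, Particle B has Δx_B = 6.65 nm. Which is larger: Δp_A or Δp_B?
Particle A has the larger minimum momentum uncertainty, by a factor of 5.99.

For each particle, the minimum momentum uncertainty is Δp_min = ℏ/(2Δx):

Particle A: Δp_A = ℏ/(2×1.110e-09 m) = 4.750e-26 kg·m/s
Particle B: Δp_B = ℏ/(2×6.650e-09 m) = 7.929e-27 kg·m/s

Ratio: Δp_A/Δp_B = 5.99

Since Δp_min ∝ 1/Δx, the particle with smaller position uncertainty (A) has larger momentum uncertainty.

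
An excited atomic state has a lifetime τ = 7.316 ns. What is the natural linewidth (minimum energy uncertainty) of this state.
44.984 neV

Using the energy-time uncertainty principle:
ΔEΔt ≥ ℏ/2

The lifetime τ represents the time uncertainty Δt.
The natural linewidth (minimum energy uncertainty) is:

ΔE = ℏ/(2τ)
ΔE = (1.055e-34 J·s) / (2 × 7.316e-09 s)
ΔE = 7.207e-27 J = 44.984 neV

This natural linewidth limits the precision of spectroscopic measurements.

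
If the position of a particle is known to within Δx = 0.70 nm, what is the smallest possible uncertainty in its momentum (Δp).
7.533 × 10^-26 kg·m/s

Using the Heisenberg uncertainty principle:
ΔxΔp ≥ ℏ/2

The minimum uncertainty in momentum is:
Δp_min = ℏ/(2Δx)
Δp_min = (1.055e-34 J·s) / (2 × 7.000e-10 m)
Δp_min = 7.533e-26 kg·m/s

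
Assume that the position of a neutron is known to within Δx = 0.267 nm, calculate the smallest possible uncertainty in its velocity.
117.907 m/s

Using the Heisenberg uncertainty principle and Δp = mΔv:
ΔxΔp ≥ ℏ/2
Δx(mΔv) ≥ ℏ/2

The minimum uncertainty in velocity is:
Δv_min = ℏ/(2mΔx)
Δv_min = (1.055e-34 J·s) / (2 × 1.675e-27 kg × 2.670e-10 m)
Δv_min = 1.179e+02 m/s = 117.907 m/s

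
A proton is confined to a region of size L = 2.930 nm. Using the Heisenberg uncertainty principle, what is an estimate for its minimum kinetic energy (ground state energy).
604.253 neV

Using the uncertainty principle to estimate ground state energy:

1. The position uncertainty is approximately the confinement size:
   Δx ≈ L = 2.930e-09 m

2. From ΔxΔp ≥ ℏ/2, the minimum momentum uncertainty is:
   Δp ≈ ℏ/(2L) = 1.800e-26 kg·m/s

3. The kinetic energy is approximately:
   KE ≈ (Δp)²/(2m) = (1.800e-26)²/(2 × 1.673e-27 kg)
   KE ≈ 9.681e-26 J = 604.253 neV

This is an order-of-magnitude estimate of the ground state energy.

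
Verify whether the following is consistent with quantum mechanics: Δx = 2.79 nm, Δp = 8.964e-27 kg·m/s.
No, it violates the uncertainty principle (impossible measurement).

Calculate the product ΔxΔp:
ΔxΔp = (2.790e-09 m) × (8.964e-27 kg·m/s)
ΔxΔp = 2.501e-35 J·s

Compare to the minimum allowed value ℏ/2:
ℏ/2 = 5.273e-35 J·s

Since ΔxΔp = 2.501e-35 J·s < 5.273e-35 J·s = ℏ/2,
the measurement violates the uncertainty principle.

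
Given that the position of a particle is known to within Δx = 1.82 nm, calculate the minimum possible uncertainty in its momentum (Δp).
2.897 × 10^-26 kg·m/s

Using the Heisenberg uncertainty principle:
ΔxΔp ≥ ℏ/2

The minimum uncertainty in momentum is:
Δp_min = ℏ/(2Δx)
Δp_min = (1.055e-34 J·s) / (2 × 1.820e-09 m)
Δp_min = 2.897e-26 kg·m/s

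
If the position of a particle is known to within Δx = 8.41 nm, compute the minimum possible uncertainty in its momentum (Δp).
6.270 × 10^-27 kg·m/s

Using the Heisenberg uncertainty principle:
ΔxΔp ≥ ℏ/2

The minimum uncertainty in momentum is:
Δp_min = ℏ/(2Δx)
Δp_min = (1.055e-34 J·s) / (2 × 8.410e-09 m)
Δp_min = 6.270e-27 kg·m/s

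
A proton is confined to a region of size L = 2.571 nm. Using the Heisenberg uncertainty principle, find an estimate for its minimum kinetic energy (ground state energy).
784.784 neV

Using the uncertainty principle to estimate ground state energy:

1. The position uncertainty is approximately the confinement size:
   Δx ≈ L = 2.571e-09 m

2. From ΔxΔp ≥ ℏ/2, the minimum momentum uncertainty is:
   Δp ≈ ℏ/(2L) = 2.051e-26 kg·m/s

3. The kinetic energy is approximately:
   KE ≈ (Δp)²/(2m) = (2.051e-26)²/(2 × 1.673e-27 kg)
   KE ≈ 1.257e-25 J = 784.784 neV

This is an order-of-magnitude estimate of the ground state energy.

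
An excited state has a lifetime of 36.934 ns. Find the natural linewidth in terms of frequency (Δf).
2.155 MHz

Using the energy-time uncertainty principle and E = hf:
ΔEΔt ≥ ℏ/2
hΔf·Δt ≥ ℏ/2

The minimum frequency uncertainty is:
Δf = ℏ/(2hτ) = 1/(4πτ)
Δf = 1/(4π × 3.693e-08 s)
Δf = 2.155e+06 Hz = 2.155 MHz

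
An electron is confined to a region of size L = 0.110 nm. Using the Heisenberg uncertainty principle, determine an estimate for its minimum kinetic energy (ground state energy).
787.186 meV

Using the uncertainty principle to estimate ground state energy:

1. The position uncertainty is approximately the confinement size:
   Δx ≈ L = 1.100e-10 m

2. From ΔxΔp ≥ ℏ/2, the minimum momentum uncertainty is:
   Δp ≈ ℏ/(2L) = 4.794e-25 kg·m/s

3. The kinetic energy is approximately:
   KE ≈ (Δp)²/(2m) = (4.794e-25)²/(2 × 9.109e-31 kg)
   KE ≈ 1.261e-19 J = 787.186 meV

This is an order-of-magnitude estimate of the ground state energy.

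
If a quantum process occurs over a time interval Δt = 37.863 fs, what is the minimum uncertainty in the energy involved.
8.692 meV

Using the energy-time uncertainty principle:
ΔEΔt ≥ ℏ/2

The minimum uncertainty in energy is:
ΔE_min = ℏ/(2Δt)
ΔE_min = (1.055e-34 J·s) / (2 × 3.786e-14 s)
ΔE_min = 1.393e-21 J = 8.692 meV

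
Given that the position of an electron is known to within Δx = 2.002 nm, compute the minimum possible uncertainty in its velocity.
28.913 km/s

Using the Heisenberg uncertainty principle and Δp = mΔv:
ΔxΔp ≥ ℏ/2
Δx(mΔv) ≥ ℏ/2

The minimum uncertainty in velocity is:
Δv_min = ℏ/(2mΔx)
Δv_min = (1.055e-34 J·s) / (2 × 9.109e-31 kg × 2.002e-09 m)
Δv_min = 2.891e+04 m/s = 28.913 km/s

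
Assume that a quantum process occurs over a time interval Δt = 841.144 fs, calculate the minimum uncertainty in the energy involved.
391.260 μeV

Using the energy-time uncertainty principle:
ΔEΔt ≥ ℏ/2

The minimum uncertainty in energy is:
ΔE_min = ℏ/(2Δt)
ΔE_min = (1.055e-34 J·s) / (2 × 8.411e-13 s)
ΔE_min = 6.269e-23 J = 391.260 μeV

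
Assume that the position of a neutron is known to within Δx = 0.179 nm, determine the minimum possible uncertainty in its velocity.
175.872 m/s

Using the Heisenberg uncertainty principle and Δp = mΔv:
ΔxΔp ≥ ℏ/2
Δx(mΔv) ≥ ℏ/2

The minimum uncertainty in velocity is:
Δv_min = ℏ/(2mΔx)
Δv_min = (1.055e-34 J·s) / (2 × 1.675e-27 kg × 1.790e-10 m)
Δv_min = 1.759e+02 m/s = 175.872 m/s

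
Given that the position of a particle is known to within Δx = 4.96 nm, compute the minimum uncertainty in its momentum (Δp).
1.063 × 10^-26 kg·m/s

Using the Heisenberg uncertainty principle:
ΔxΔp ≥ ℏ/2

The minimum uncertainty in momentum is:
Δp_min = ℏ/(2Δx)
Δp_min = (1.055e-34 J·s) / (2 × 4.960e-09 m)
Δp_min = 1.063e-26 kg·m/s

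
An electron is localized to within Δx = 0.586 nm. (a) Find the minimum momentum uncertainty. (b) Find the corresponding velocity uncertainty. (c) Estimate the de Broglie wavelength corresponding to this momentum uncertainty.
(a) Δp_min = 8.998 × 10^-26 kg·m/s
(b) Δv_min = 98.778 km/s
(c) λ_dB = 7.364 nm

Step-by-step:

(a) From the uncertainty principle:
Δp_min = ℏ/(2Δx) = (1.055e-34 J·s)/(2 × 5.860e-10 m) = 8.998e-26 kg·m/s

(b) The velocity uncertainty:
Δv = Δp/m = (8.998e-26 kg·m/s)/(9.109e-31 kg) = 9.878e+04 m/s = 98.778 km/s

(c) The de Broglie wavelength for this momentum:
λ = h/p = (6.626e-34 J·s)/(8.998e-26 kg·m/s) = 7.364e-09 m = 7.364 nm

Note: The de Broglie wavelength is comparable to the localization size, as expected from wave-particle duality.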